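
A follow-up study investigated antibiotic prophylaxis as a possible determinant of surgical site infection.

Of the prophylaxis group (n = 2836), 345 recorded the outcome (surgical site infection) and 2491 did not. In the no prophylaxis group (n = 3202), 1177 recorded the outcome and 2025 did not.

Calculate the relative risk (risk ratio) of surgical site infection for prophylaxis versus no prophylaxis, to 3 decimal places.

0.331

From the description: a = 345, b = 2491, c = 1177, d = 2025.
Risk in exposed = 345/2836 = 0.12165; risk in unexposed = 1177/3202 = 0.36758.
RR = 0.12165 / 0.36758 = 0.33095
The risk is 67% lower among the exposed than among the unexposed.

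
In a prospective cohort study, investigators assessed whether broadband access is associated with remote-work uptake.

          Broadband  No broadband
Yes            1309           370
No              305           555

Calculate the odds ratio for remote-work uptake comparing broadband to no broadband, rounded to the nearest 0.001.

Reading the table with exposure as columns: a = 1309 (Broadband, case), b = 305 (Broadband, non-case), c = 370 (No broadband, case), d = 555.
OR = (a·d)/(b·c) = (1309 × 555) / (305 × 370) = 726495 / 112850 = 6.43770
The odds of remote-work uptake are about 6.44 times as high in the broadband group.

6.438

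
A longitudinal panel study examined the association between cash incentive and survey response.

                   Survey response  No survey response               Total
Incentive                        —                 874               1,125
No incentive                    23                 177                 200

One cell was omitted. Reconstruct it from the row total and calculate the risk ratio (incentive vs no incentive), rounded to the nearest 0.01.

1.94

The missing cell is in the exposed row: 1125 − 874 = 251.
So a = 251, b = 874, c = 23, d = 177.
RR = [a/(a+b)] / [c/(c+d)] = (251/1125) / (23/200) = 0.22311/0.11500 = 1.94010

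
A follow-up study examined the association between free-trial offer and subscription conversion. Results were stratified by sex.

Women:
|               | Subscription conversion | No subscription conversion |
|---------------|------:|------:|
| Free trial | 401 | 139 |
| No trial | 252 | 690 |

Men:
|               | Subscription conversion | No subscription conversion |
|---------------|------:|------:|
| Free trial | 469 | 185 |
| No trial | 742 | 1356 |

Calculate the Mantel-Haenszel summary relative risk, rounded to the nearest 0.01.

2.28

RR_MH = Σ(aᵢ·n₀ᵢ/nᵢ) / Σ(cᵢ·n₁ᵢ/nᵢ), with n₁ᵢ = aᵢ+bᵢ (exposed), n₀ᵢ = cᵢ+dᵢ (unexposed), nᵢ = n₁ᵢ+n₀ᵢ.
Stratum 1 (Women): n₁ = 540, n₀ = 942, n = 1482; a·n₀/n = 401·942/1482 = 254.8866; c·n₁/n = 252·540/1482 = 91.8219
Stratum 2 (Men): n₁ = 654, n₀ = 2098, n = 2752; a·n₀/n = 469·2098/2752 = 357.5443; c·n₁/n = 742·654/2752 = 176.3328
RR_MH = (254.8866 + 357.5443) / (91.8219 + 176.3328) = 612.4310 / 268.1547 = 2.28387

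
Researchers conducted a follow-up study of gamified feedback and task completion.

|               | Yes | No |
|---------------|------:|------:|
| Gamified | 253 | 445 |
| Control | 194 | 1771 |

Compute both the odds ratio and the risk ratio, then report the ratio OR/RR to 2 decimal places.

Cells: a = 253, b = 445, c = 194, d = 1771.
OR = (253·1771)/(445·194) = 448063/86330 = 5.19012
Risk in exposed = 253/698 = 0.36246; risk in unexposed = 194/1965 = 0.09873; RR = 3.67135
OR/RR = 5.19012 / 3.67135 = 1.41368
The outcome is not rare, so the OR lies further from 1 than the RR.

1.41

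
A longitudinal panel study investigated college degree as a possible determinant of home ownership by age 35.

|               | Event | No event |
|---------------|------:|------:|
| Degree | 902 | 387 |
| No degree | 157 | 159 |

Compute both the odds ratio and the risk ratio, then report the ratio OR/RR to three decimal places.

1.676

Cells: a = 902, b = 387, c = 157, d = 159.
OR = (902·159)/(387·157) = 143418/60759 = 2.36044
Risk in exposed = 902/1289 = 0.69977; risk in unexposed = 157/316 = 0.49684; RR = 1.40845
OR/RR = 2.36044 / 1.40845 = 1.67592
The outcome is not rare, so the OR lies further from 1 than the RR.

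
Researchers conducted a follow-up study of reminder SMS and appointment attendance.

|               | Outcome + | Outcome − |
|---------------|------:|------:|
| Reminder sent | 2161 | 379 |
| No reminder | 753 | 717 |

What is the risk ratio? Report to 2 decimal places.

1.66

Cells: a = 2161, b = 379, c = 753, d = 717.
Risk in exposed = 2161/2540 = 0.85079; risk in unexposed = 753/1470 = 0.51224.
RR = 0.85079 / 0.51224 = 1.66090
The risk among the exposed is 1.66 times that among the unexposed.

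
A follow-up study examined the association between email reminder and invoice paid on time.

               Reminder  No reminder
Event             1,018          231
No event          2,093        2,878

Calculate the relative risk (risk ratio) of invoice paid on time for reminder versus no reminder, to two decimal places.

4.40

Reading the table with exposure as columns: a = 1018 (Reminder, case), b = 2093 (Reminder, non-case), c = 231 (No reminder, case), d = 2878.
Risk in exposed = 1018/3111 = 0.32723; risk in unexposed = 231/3109 = 0.07430.
RR = 0.32723 / 0.07430 = 4.40409
The risk among the exposed is 4.40 times that among the unexposed.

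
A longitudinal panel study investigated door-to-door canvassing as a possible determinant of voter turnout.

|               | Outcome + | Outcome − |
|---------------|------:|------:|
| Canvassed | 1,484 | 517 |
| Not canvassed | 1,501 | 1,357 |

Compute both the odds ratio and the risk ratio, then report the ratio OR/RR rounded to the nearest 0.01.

1.84

Cells: a = 1484, b = 517, c = 1501, d = 1357.
OR = (1484·1357)/(517·1501) = 2013788/776017 = 2.59503
Risk in exposed = 1484/2001 = 0.74163; risk in unexposed = 1501/2858 = 0.52519; RR = 1.41211
OR/RR = 2.59503 / 1.41211 = 1.83770
The outcome is not rare, so the OR lies further from 1 than the RR.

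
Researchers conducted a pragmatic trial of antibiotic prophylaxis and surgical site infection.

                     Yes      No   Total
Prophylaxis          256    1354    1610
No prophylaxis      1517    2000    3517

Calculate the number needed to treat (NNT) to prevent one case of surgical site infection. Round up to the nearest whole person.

Risk in treated group = 256/1610 = 0.15901; risk in control = 1517/3517 = 0.43133.
Absolute risk reduction = 0.43133 − 0.15901 = 0.27233
NNT = 1 / ARR = 1 / 0.27233 = 3.672 → round up → 4

4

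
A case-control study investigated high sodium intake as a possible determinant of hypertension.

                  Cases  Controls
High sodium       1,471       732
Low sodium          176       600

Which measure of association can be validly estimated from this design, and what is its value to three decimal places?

Cells: a = 1471, b = 732, c = 176, d = 600.
This is a case-control study: participants were sampled on outcome status, so risks in the source population cannot be estimated directly — relative risk is not valid here. The odds ratio is the appropriate measure.
OR = (a·d)/(b·c) = (1471 × 600) / (732 × 176) = 882600 / 128832 = 6.85078

6.851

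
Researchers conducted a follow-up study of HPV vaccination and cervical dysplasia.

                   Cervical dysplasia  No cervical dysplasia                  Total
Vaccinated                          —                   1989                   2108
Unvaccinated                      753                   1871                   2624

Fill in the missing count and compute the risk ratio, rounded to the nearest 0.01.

0.20

The missing cell is in the exposed row: 2108 − 1989 = 119.
So a = 119, b = 1989, c = 753, d = 1871.
RR = [a/(a+b)] / [c/(c+d)] = (119/2108) / (753/2624) = 0.05645/0.28697 = 0.19672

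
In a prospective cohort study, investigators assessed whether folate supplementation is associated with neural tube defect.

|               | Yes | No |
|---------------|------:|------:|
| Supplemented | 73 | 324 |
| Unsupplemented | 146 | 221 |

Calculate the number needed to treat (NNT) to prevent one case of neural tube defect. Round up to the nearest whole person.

5

Risk in treated group = 73/397 = 0.18388; risk in control = 146/367 = 0.39782.
Absolute risk reduction = 0.39782 − 0.18388 = 0.21394
NNT = 1 / ARR = 1 / 0.21394 = 4.674 → round up → 5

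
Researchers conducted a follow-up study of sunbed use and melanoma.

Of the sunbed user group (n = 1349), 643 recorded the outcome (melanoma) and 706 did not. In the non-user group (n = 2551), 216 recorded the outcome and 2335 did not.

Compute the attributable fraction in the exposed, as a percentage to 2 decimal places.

82.24

From the description: a = 643, b = 706, c = 216, d = 2335.
Risk in exposed = 643/1349 = 0.47665; risk in unexposed = 216/2551 = 0.08467.
RR = 0.47665/0.08467 = 5.62932
AR% = (RR − 1)/RR × 100 = (5.62932 − 1)/5.62932 × 100 = 82.2359%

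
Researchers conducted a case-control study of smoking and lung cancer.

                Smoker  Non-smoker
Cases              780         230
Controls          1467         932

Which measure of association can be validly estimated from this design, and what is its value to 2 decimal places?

Reading the table with exposure as columns: a = 780 (Smoker, case), b = 1467 (Smoker, non-case), c = 230 (Non-smoker, case), d = 932.
This is a case-control study: participants were sampled on outcome status, so risks in the source population cannot be estimated directly — relative risk is not valid here. The odds ratio is the appropriate measure.
OR = (a·d)/(b·c) = (780 × 932) / (1467 × 230) = 726960 / 337410 = 2.15453

2.15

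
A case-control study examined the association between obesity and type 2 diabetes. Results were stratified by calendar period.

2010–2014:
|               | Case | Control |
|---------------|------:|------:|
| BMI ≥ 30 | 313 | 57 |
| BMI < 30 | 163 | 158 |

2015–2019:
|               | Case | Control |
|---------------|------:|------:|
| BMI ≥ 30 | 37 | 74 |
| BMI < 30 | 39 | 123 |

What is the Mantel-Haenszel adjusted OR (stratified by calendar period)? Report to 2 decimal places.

3.67

OR_MH = Σ(aᵢdᵢ/nᵢ) / Σ(bᵢcᵢ/nᵢ), where nᵢ is the stratum total.
Stratum 1 (2010–2014): n = 691; a·d/n = 313·158/691 = 71.5687; b·c/n = 57·163/691 = 13.4457
Stratum 2 (2015–2019): n = 273; a·d/n = 37·123/273 = 16.6703; b·c/n = 74·39/273 = 10.5714
OR_MH = (71.5687 + 16.6703) / (13.4457 + 10.5714) = 88.2391 / 24.0172 = 3.67400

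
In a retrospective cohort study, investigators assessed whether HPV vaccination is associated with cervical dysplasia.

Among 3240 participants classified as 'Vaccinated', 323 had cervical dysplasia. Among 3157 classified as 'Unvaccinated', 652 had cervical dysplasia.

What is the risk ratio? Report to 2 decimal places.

From the description: a = 323, b = 2917, c = 652, d = 2505.
Risk in exposed = 323/3240 = 0.09969; risk in unexposed = 652/3157 = 0.20653.
RR = 0.09969 / 0.20653 = 0.48271
The risk is 52% lower among the exposed than among the unexposed.

0.48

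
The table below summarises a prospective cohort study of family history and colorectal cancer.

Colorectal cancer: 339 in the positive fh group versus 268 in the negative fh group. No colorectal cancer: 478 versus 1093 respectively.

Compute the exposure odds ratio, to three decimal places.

From the description: a = 339, b = 478, c = 268, d = 1093.
OR = (a·d)/(b·c) = (339 × 1093) / (478 × 268) = 370527 / 128104 = 2.89239
The odds of colorectal cancer are about 2.89 times as high in the positive fh group.

2.892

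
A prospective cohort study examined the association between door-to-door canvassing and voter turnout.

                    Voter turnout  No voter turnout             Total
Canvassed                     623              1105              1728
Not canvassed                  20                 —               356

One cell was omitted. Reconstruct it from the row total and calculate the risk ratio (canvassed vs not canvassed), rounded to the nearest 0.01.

The missing cell is in the unexposed row: 356 − 20 = 336.
So a = 623, b = 1105, c = 20, d = 336.
RR = [a/(a+b)] / [c/(c+d)] = (623/1728) / (20/356) = 0.36053/0.05618 = 6.41748

6.42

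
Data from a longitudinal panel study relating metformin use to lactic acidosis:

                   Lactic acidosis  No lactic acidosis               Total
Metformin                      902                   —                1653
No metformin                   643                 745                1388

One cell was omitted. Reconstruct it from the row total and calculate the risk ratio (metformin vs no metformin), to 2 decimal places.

The missing cell is in the exposed row: 1653 − 902 = 751.
So a = 902, b = 751, c = 643, d = 745.
RR = [a/(a+b)] / [c/(c+d)] = (902/1653) / (643/1388) = 0.54567/0.46326 = 1.17791

1.18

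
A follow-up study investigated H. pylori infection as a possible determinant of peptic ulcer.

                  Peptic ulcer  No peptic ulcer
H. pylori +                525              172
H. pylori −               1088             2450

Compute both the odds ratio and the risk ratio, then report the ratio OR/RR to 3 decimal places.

Cells: a = 525, b = 172, c = 1088, d = 2450.
OR = (525·2450)/(172·1088) = 1286250/187136 = 6.87334
Risk in exposed = 525/697 = 0.75323; risk in unexposed = 1088/3538 = 0.30752; RR = 2.44938
OR/RR = 6.87334 / 2.44938 = 2.80616
The outcome is not rare, so the OR lies further from 1 than the RR.

2.806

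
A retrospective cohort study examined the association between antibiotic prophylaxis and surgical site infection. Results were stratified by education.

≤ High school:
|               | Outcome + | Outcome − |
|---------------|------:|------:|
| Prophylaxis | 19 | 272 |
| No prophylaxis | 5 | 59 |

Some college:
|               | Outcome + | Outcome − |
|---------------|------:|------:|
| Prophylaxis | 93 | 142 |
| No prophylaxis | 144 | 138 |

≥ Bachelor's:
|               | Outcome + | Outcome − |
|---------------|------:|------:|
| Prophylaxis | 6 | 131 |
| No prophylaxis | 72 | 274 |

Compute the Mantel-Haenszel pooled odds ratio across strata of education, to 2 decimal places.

OR_MH = Σ(aᵢdᵢ/nᵢ) / Σ(bᵢcᵢ/nᵢ), where nᵢ is the stratum total.
Stratum 1 (≤ High school): n = 355; a·d/n = 19·59/355 = 3.1577; b·c/n = 272·5/355 = 3.8310
Stratum 2 (Some college): n = 517; a·d/n = 93·138/517 = 24.8240; b·c/n = 142·144/517 = 39.5513
Stratum 3 (≥ Bachelor's): n = 483; a·d/n = 6·274/483 = 3.4037; b·c/n = 131·72/483 = 19.5280
OR_MH = (3.1577 + 24.8240 + 3.4037) / (3.8310 + 39.5513 + 19.5280) = 31.3855 / 62.9102 = 0.49889

0.50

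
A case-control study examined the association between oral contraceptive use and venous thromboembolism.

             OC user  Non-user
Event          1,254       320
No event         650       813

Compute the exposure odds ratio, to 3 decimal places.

4.901

Reading the table with exposure as columns: a = 1254 (OC user, case), b = 650 (OC user, non-case), c = 320 (Non-user, case), d = 813.
OR = (a·d)/(b·c) = (1254 × 813) / (650 × 320) = 1019502 / 208000 = 4.90145
The odds of venous thromboembolism are about 4.90 times as high in the oc user group.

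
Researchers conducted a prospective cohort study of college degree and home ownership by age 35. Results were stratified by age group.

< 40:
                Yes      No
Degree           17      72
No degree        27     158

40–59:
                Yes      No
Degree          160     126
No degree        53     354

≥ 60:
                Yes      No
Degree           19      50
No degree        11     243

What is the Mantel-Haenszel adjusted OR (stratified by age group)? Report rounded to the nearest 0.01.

OR_MH = Σ(aᵢdᵢ/nᵢ) / Σ(bᵢcᵢ/nᵢ), where nᵢ is the stratum total.
Stratum 1 (< 40): n = 274; a·d/n = 17·158/274 = 9.8029; b·c/n = 72·27/274 = 7.0949
Stratum 2 (40–59): n = 693; a·d/n = 160·354/693 = 81.7316; b·c/n = 126·53/693 = 9.6364
Stratum 3 (≥ 60): n = 323; a·d/n = 19·243/323 = 14.2941; b·c/n = 50·11/323 = 1.7028
OR_MH = (9.8029 + 81.7316 + 14.2941) / (7.0949 + 9.6364 + 1.7028) = 105.8286 / 18.4340 = 5.74094

5.74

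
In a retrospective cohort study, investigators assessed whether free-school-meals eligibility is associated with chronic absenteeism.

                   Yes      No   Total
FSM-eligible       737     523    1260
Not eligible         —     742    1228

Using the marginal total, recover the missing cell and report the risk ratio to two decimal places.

1.48

The missing cell is in the unexposed row: 1228 − 742 = 486.
So a = 737, b = 523, c = 486, d = 742.
RR = [a/(a+b)] / [c/(c+d)] = (737/1260) / (486/1228) = 0.58492/0.39577 = 1.47795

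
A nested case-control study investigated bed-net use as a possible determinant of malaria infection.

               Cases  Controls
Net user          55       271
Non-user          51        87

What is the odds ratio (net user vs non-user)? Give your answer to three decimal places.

0.346

Cells: a = 55, b = 271, c = 51, d = 87.
OR = (a·d)/(b·c) = (55 × 87) / (271 × 51) = 4785 / 13821 = 0.34621
Exposure is associated with lower odds of malaria infection (OR = 0.35 < 1).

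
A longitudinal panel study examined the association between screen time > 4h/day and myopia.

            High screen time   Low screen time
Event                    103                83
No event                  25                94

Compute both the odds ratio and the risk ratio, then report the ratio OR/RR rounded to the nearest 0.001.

Reading the table with exposure as columns: a = 103 (High screen time, case), b = 25 (High screen time, non-case), c = 83 (Low screen time, case), d = 94.
OR = (103·94)/(25·83) = 9682/2075 = 4.66602
Risk in exposed = 103/128 = 0.80469; risk in unexposed = 83/177 = 0.46893; RR = 1.71602
OR/RR = 4.66602 / 1.71602 = 2.71910
The outcome is not rare, so the OR lies further from 1 than the RR.

2.719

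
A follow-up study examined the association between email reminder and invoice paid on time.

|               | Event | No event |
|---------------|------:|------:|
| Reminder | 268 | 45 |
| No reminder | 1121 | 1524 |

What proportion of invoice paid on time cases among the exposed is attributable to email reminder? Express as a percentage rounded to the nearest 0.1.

50.5

Cells: a = 268, b = 45, c = 1121, d = 1524.
Risk in exposed = 268/313 = 0.85623; risk in unexposed = 1121/2645 = 0.42382.
RR = 0.85623/0.42382 = 2.02028
AR% = (RR − 1)/RR × 100 = (2.02028 − 1)/2.02028 × 100 = 50.5018%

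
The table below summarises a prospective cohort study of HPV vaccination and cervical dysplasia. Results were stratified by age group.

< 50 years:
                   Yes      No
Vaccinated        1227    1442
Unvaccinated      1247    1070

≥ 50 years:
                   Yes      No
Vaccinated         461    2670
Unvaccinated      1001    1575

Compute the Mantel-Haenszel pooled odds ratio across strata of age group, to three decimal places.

0.471

OR_MH = Σ(aᵢdᵢ/nᵢ) / Σ(bᵢcᵢ/nᵢ), where nᵢ is the stratum total.
Stratum 1 (< 50 years): n = 4986; a·d/n = 1227·1070/4986 = 263.3153; b·c/n = 1442·1247/4986 = 360.6446
Stratum 2 (≥ 50 years): n = 5707; a·d/n = 461·1575/5707 = 127.2253; b·c/n = 2670·1001/5707 = 468.3144
OR_MH = (263.3153 + 127.2253) / (360.6446 + 468.3144) = 390.5406 / 828.9590 = 0.47112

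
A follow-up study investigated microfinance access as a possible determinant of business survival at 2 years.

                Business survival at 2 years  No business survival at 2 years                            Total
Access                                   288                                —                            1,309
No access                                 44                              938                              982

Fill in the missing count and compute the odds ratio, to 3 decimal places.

6.013

The missing cell is in the exposed row: 1309 − 288 = 1021.
So a = 288, b = 1021, c = 44, d = 938.
OR = (a·d)/(b·c) = (288 × 938) / (1021 × 44) = 270144 / 44924 = 6.01336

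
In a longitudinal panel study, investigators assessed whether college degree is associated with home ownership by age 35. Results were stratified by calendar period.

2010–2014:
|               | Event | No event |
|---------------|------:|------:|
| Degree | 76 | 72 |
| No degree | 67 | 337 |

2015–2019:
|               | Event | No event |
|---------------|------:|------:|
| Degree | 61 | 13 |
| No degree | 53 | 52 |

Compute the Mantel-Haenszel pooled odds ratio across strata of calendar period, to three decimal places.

OR_MH = Σ(aᵢdᵢ/nᵢ) / Σ(bᵢcᵢ/nᵢ), where nᵢ is the stratum total.
Stratum 1 (2010–2014): n = 552; a·d/n = 76·337/552 = 46.3986; b·c/n = 72·67/552 = 8.7391
Stratum 2 (2015–2019): n = 179; a·d/n = 61·52/179 = 17.7207; b·c/n = 13·53/179 = 3.8492
OR_MH = (46.3986 + 17.7207) / (8.7391 + 3.8492) = 64.1192 / 12.5883 = 5.09356

5.094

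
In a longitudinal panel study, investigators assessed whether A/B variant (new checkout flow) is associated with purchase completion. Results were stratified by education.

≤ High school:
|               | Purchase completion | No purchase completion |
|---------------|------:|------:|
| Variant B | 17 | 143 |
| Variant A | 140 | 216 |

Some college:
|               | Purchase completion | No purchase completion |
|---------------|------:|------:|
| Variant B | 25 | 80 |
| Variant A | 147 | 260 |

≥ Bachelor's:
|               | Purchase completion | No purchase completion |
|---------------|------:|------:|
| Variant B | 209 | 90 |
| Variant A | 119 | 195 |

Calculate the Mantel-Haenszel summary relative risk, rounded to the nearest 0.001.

1.054

RR_MH = Σ(aᵢ·n₀ᵢ/nᵢ) / Σ(cᵢ·n₁ᵢ/nᵢ), with n₁ᵢ = aᵢ+bᵢ (exposed), n₀ᵢ = cᵢ+dᵢ (unexposed), nᵢ = n₁ᵢ+n₀ᵢ.
Stratum 1 (≤ High school): n₁ = 160, n₀ = 356, n = 516; a·n₀/n = 17·356/516 = 11.7287; c·n₁/n = 140·160/516 = 43.4109
Stratum 2 (Some college): n₁ = 105, n₀ = 407, n = 512; a·n₀/n = 25·407/512 = 19.8730; c·n₁/n = 147·105/512 = 30.1465
Stratum 3 (≥ Bachelor's): n₁ = 299, n₀ = 314, n = 613; a·n₀/n = 209·314/613 = 107.0571; c·n₁/n = 119·299/613 = 58.0440
RR_MH = (11.7287 + 19.8730 + 107.0571) / (43.4109 + 30.1465 + 58.0440) = 138.6588 / 131.6014 = 1.05363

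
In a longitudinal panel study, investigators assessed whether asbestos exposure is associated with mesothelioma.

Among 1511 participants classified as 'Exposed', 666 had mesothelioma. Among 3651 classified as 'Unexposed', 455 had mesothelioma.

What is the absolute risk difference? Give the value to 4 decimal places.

0.3161

From the description: a = 666, b = 845, c = 455, d = 3196.
Risk in exposed = 666/1511 = 0.440768; risk in unexposed = 455/3651 = 0.124623.
Risk difference = 0.440768 − 0.124623 = 0.316144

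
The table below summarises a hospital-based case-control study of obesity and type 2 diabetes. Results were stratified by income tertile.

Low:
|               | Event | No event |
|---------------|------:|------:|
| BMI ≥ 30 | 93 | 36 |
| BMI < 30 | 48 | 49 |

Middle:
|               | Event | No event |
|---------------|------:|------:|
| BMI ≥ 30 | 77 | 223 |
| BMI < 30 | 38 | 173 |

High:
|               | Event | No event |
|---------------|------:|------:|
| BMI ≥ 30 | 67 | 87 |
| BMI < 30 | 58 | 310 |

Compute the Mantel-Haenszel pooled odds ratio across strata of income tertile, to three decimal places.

OR_MH = Σ(aᵢdᵢ/nᵢ) / Σ(bᵢcᵢ/nᵢ), where nᵢ is the stratum total.
Stratum 1 (Low): n = 226; a·d/n = 93·49/226 = 20.1637; b·c/n = 36·48/226 = 7.6460
Stratum 2 (Middle): n = 511; a·d/n = 77·173/511 = 26.0685; b·c/n = 223·38/511 = 16.5832
Stratum 3 (High): n = 522; a·d/n = 67·310/522 = 39.7893; b·c/n = 87·58/522 = 9.6667
OR_MH = (20.1637 + 26.0685 + 39.7893) / (7.6460 + 16.5832 + 9.6667) = 86.0215 / 33.8959 = 2.53782

2.538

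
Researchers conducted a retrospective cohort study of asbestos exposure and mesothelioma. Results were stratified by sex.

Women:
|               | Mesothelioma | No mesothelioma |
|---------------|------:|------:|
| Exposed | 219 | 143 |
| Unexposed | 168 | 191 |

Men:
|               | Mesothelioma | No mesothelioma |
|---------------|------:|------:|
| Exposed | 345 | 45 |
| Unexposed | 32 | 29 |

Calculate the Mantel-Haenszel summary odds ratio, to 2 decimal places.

OR_MH = Σ(aᵢdᵢ/nᵢ) / Σ(bᵢcᵢ/nᵢ), where nᵢ is the stratum total.
Stratum 1 (Women): n = 721; a·d/n = 219·191/721 = 58.0153; b·c/n = 143·168/721 = 33.3204
Stratum 2 (Men): n = 451; a·d/n = 345·29/451 = 22.1840; b·c/n = 45·32/451 = 3.1929
OR_MH = (58.0153 + 22.1840) / (33.3204 + 3.1929) = 80.1993 / 36.5133 = 2.19644

2.20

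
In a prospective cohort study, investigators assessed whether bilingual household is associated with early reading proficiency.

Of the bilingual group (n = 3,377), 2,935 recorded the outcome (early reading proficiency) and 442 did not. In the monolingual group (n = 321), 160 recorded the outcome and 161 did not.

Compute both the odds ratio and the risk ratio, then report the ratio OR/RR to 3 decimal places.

From the description: a = 2935, b = 442, c = 160, d = 161.
OR = (2935·161)/(442·160) = 472535/70720 = 6.68177
Risk in exposed = 2935/3377 = 0.86911; risk in unexposed = 160/321 = 0.49844; RR = 1.74366
OR/RR = 6.68177 / 1.74366 = 3.83204
The outcome is not rare, so the OR lies further from 1 than the RR.

3.832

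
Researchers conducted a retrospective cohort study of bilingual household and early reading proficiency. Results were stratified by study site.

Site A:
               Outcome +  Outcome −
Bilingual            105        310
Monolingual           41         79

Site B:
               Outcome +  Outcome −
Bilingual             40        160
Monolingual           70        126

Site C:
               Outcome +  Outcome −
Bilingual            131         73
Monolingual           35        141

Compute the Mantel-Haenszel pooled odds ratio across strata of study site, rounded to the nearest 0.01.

OR_MH = Σ(aᵢdᵢ/nᵢ) / Σ(bᵢcᵢ/nᵢ), where nᵢ is the stratum total.
Stratum 1 (Site A): n = 535; a·d/n = 105·79/535 = 15.5047; b·c/n = 310·41/535 = 23.7570
Stratum 2 (Site B): n = 396; a·d/n = 40·126/396 = 12.7273; b·c/n = 160·70/396 = 28.2828
Stratum 3 (Site C): n = 380; a·d/n = 131·141/380 = 48.6079; b·c/n = 73·35/380 = 6.7237
OR_MH = (15.5047 + 12.7273 + 48.6079) / (23.7570 + 28.2828 + 6.7237) = 76.8398 / 58.7635 = 1.30761

1.31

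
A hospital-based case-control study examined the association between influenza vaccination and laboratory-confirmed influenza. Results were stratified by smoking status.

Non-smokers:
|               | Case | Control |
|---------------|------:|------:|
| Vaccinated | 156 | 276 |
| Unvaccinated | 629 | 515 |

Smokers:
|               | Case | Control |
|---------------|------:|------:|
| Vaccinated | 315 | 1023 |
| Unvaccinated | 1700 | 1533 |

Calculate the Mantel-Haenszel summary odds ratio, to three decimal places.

OR_MH = Σ(aᵢdᵢ/nᵢ) / Σ(bᵢcᵢ/nᵢ), where nᵢ is the stratum total.
Stratum 1 (Non-smokers): n = 1576; a·d/n = 156·515/1576 = 50.9772; b·c/n = 276·629/1576 = 110.1548
Stratum 2 (Smokers): n = 4571; a·d/n = 315·1533/4571 = 105.6432; b·c/n = 1023·1700/4571 = 380.4638
OR_MH = (50.9772 + 105.6432) / (110.1548 + 380.4638) = 156.6203 / 490.6186 = 0.31923

0.319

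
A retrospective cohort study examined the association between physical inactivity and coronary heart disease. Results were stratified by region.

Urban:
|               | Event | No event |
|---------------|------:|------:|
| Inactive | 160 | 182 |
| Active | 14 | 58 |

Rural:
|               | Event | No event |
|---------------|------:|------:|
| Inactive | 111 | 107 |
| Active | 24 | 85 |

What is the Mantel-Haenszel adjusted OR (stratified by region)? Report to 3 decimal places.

OR_MH = Σ(aᵢdᵢ/nᵢ) / Σ(bᵢcᵢ/nᵢ), where nᵢ is the stratum total.
Stratum 1 (Urban): n = 414; a·d/n = 160·58/414 = 22.4155; b·c/n = 182·14/414 = 6.1546
Stratum 2 (Rural): n = 327; a·d/n = 111·85/327 = 28.8532; b·c/n = 107·24/327 = 7.8532
OR_MH = (22.4155 + 28.8532) / (6.1546 + 7.8532) = 51.2687 / 14.0078 = 3.66001

3.660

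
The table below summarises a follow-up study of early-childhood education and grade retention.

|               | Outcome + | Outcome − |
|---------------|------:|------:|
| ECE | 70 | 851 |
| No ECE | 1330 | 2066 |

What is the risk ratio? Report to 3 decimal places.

Cells: a = 70, b = 851, c = 1330, d = 2066.
Risk in exposed = 70/921 = 0.07600; risk in unexposed = 1330/3396 = 0.39164.
RR = 0.07600 / 0.39164 = 0.19407
The risk is 81% lower among the exposed than among the unexposed.

0.194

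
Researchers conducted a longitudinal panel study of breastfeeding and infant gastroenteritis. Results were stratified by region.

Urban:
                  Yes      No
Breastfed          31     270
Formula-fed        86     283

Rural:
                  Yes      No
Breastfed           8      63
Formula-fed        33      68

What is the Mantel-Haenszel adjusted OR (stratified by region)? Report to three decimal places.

OR_MH = Σ(aᵢdᵢ/nᵢ) / Σ(bᵢcᵢ/nᵢ), where nᵢ is the stratum total.
Stratum 1 (Urban): n = 670; a·d/n = 31·283/670 = 13.0940; b·c/n = 270·86/670 = 34.6567
Stratum 2 (Rural): n = 172; a·d/n = 8·68/172 = 3.1628; b·c/n = 63·33/172 = 12.0872
OR_MH = (13.0940 + 3.1628) / (34.6567 + 12.0872) = 16.2568 / 46.7439 = 0.34778

0.348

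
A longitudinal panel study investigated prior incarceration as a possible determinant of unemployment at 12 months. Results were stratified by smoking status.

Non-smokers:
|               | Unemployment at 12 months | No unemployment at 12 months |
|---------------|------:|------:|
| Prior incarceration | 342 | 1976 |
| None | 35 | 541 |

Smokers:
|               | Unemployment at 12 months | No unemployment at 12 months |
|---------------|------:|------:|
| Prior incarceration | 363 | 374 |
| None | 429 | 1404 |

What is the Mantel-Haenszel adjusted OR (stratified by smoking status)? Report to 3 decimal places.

OR_MH = Σ(aᵢdᵢ/nᵢ) / Σ(bᵢcᵢ/nᵢ), where nᵢ is the stratum total.
Stratum 1 (Non-smokers): n = 2894; a·d/n = 342·541/2894 = 63.9330; b·c/n = 1976·35/2894 = 23.8977
Stratum 2 (Smokers): n = 2570; a·d/n = 363·1404/2570 = 198.3082; b·c/n = 374·429/2570 = 62.4304
OR_MH = (63.9330 + 198.3082) / (23.8977 + 62.4304) = 262.2411 / 86.3281 = 3.03773

3.038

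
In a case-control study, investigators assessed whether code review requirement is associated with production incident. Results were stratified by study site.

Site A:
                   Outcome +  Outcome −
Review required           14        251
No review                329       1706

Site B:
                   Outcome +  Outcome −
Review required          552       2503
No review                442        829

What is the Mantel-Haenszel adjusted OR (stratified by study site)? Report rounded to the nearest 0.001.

OR_MH = Σ(aᵢdᵢ/nᵢ) / Σ(bᵢcᵢ/nᵢ), where nᵢ is the stratum total.
Stratum 1 (Site A): n = 2300; a·d/n = 14·1706/2300 = 10.3843; b·c/n = 251·329/2300 = 35.9039
Stratum 2 (Site B): n = 4326; a·d/n = 552·829/4326 = 105.7809; b·c/n = 2503·442/4326 = 255.7388
OR_MH = (10.3843 + 105.7809) / (35.9039 + 255.7388) = 116.1652 / 291.6427 = 0.39831

0.398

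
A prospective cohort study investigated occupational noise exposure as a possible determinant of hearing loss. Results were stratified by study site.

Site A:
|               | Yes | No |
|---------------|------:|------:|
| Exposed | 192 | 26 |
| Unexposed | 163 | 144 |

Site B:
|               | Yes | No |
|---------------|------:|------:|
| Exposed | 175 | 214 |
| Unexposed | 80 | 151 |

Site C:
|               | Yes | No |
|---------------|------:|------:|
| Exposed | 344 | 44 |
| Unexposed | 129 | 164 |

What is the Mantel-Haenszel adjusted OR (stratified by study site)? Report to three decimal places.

OR_MH = Σ(aᵢdᵢ/nᵢ) / Σ(bᵢcᵢ/nᵢ), where nᵢ is the stratum total.
Stratum 1 (Site A): n = 525; a·d/n = 192·144/525 = 52.6629; b·c/n = 26·163/525 = 8.0724
Stratum 2 (Site B): n = 620; a·d/n = 175·151/620 = 42.6210; b·c/n = 214·80/620 = 27.6129
Stratum 3 (Site C): n = 681; a·d/n = 344·164/681 = 82.8429; b·c/n = 44·129/681 = 8.3348
OR_MH = (52.6629 + 42.6210 + 82.8429) / (8.0724 + 27.6129 + 8.3348) = 178.1267 / 44.0201 = 4.04649

4.046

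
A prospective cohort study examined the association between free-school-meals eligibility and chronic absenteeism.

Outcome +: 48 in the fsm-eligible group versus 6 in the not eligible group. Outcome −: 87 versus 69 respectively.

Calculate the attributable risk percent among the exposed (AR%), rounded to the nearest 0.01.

From the description: a = 48, b = 87, c = 6, d = 69.
Risk in exposed = 48/135 = 0.35556; risk in unexposed = 6/75 = 0.08000.
RR = 0.35556/0.08000 = 4.44444
AR% = (RR − 1)/RR × 100 = (4.44444 − 1)/4.44444 × 100 = 77.5000%

77.50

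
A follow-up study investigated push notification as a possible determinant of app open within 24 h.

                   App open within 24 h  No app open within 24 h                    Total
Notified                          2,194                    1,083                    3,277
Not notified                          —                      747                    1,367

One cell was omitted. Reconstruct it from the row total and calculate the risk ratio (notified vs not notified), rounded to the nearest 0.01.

The missing cell is in the unexposed row: 1367 − 747 = 620.
So a = 2194, b = 1083, c = 620, d = 747.
RR = [a/(a+b)] / [c/(c+d)] = (2194/3277) / (620/1367) = 0.66951/0.45355 = 1.47617

1.48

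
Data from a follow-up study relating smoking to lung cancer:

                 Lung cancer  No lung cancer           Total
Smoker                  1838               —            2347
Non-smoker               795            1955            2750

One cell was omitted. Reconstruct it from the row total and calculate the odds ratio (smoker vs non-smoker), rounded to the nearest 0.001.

The missing cell is in the exposed row: 2347 − 1838 = 509.
So a = 1838, b = 509, c = 795, d = 1955.
OR = (a·d)/(b·c) = (1838 × 1955) / (509 × 795) = 3593290 / 404655 = 8.87989

8.880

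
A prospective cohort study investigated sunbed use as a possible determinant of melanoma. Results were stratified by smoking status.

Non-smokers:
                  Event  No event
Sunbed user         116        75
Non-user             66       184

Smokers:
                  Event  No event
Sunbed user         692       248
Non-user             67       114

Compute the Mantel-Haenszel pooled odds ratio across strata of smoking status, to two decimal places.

4.56

OR_MH = Σ(aᵢdᵢ/nᵢ) / Σ(bᵢcᵢ/nᵢ), where nᵢ is the stratum total.
Stratum 1 (Non-smokers): n = 441; a·d/n = 116·184/441 = 48.3991; b·c/n = 75·66/441 = 11.2245
Stratum 2 (Smokers): n = 1121; a·d/n = 692·114/1121 = 70.3729; b·c/n = 248·67/1121 = 14.8225
OR_MH = (48.3991 + 70.3729) / (11.2245 + 14.8225) = 118.7720 / 26.0470 = 4.55992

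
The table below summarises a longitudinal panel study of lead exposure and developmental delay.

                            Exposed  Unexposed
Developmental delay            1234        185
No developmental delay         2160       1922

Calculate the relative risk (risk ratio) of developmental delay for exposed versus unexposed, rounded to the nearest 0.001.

Reading the table with exposure as columns: a = 1234 (Exposed, case), b = 2160 (Exposed, non-case), c = 185 (Unexposed, case), d = 1922.
Risk in exposed = 1234/3394 = 0.36358; risk in unexposed = 185/2107 = 0.08780.
RR = 0.36358 / 0.08780 = 4.14091
The risk among the exposed is 4.14 times that among the unexposed.

4.141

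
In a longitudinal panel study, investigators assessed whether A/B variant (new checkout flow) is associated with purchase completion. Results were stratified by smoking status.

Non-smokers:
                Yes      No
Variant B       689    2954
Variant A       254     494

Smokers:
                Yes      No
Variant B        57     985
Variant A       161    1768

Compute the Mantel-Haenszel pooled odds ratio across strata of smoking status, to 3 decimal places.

0.497

OR_MH = Σ(aᵢdᵢ/nᵢ) / Σ(bᵢcᵢ/nᵢ), where nᵢ is the stratum total.
Stratum 1 (Non-smokers): n = 4391; a·d/n = 689·494/4391 = 77.5145; b·c/n = 2954·254/4391 = 170.8759
Stratum 2 (Smokers): n = 2971; a·d/n = 57·1768/2971 = 33.9199; b·c/n = 985·161/2971 = 53.3777
OR_MH = (77.5145 + 33.9199) / (170.8759 + 53.3777) = 111.4344 / 224.2535 = 0.49691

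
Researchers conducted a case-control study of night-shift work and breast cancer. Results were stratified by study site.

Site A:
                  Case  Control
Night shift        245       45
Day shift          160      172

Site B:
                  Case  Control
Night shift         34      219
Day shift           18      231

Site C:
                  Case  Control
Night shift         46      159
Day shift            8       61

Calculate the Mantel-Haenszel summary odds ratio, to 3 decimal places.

3.890

OR_MH = Σ(aᵢdᵢ/nᵢ) / Σ(bᵢcᵢ/nᵢ), where nᵢ is the stratum total.
Stratum 1 (Site A): n = 622; a·d/n = 245·172/622 = 67.7492; b·c/n = 45·160/622 = 11.5756
Stratum 2 (Site B): n = 502; a·d/n = 34·231/502 = 15.6454; b·c/n = 219·18/502 = 7.8526
Stratum 3 (Site C): n = 274; a·d/n = 46·61/274 = 10.2409; b·c/n = 159·8/274 = 4.6423
OR_MH = (67.7492 + 15.6454 + 10.2409) / (11.5756 + 7.8526 + 4.6423) = 93.6355 / 24.0705 = 3.89005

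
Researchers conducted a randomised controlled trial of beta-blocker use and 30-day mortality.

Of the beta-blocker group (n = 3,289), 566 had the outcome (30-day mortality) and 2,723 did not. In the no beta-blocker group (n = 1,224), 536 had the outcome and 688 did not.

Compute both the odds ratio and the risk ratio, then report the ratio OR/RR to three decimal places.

0.679

From the description: a = 566, b = 2723, c = 536, d = 688.
OR = (566·688)/(2723·536) = 389408/1459528 = 0.26680
Risk in exposed = 566/3289 = 0.17209; risk in unexposed = 536/1224 = 0.43791; RR = 0.39298
OR/RR = 0.26680 / 0.39298 = 0.67893
The outcome is not rare, so the OR lies further from 1 than the RR.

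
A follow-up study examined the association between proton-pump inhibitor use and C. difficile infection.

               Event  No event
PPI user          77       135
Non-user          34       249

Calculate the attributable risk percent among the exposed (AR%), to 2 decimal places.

66.92

Cells: a = 77, b = 135, c = 34, d = 249.
Risk in exposed = 77/212 = 0.36321; risk in unexposed = 34/283 = 0.12014.
RR = 0.36321/0.12014 = 3.02317
AR% = (RR − 1)/RR × 100 = (3.02317 − 1)/3.02317 × 100 = 66.9221%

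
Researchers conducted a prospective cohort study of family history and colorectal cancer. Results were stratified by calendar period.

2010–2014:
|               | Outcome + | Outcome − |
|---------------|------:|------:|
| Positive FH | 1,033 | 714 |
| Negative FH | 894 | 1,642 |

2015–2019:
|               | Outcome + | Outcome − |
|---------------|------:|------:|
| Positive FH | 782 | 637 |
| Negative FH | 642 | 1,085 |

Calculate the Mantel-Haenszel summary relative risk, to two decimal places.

RR_MH = Σ(aᵢ·n₀ᵢ/nᵢ) / Σ(cᵢ·n₁ᵢ/nᵢ), with n₁ᵢ = aᵢ+bᵢ (exposed), n₀ᵢ = cᵢ+dᵢ (unexposed), nᵢ = n₁ᵢ+n₀ᵢ.
Stratum 1 (2010–2014): n₁ = 1747, n₀ = 2536, n = 4283; a·n₀/n = 1033·2536/4283 = 611.6479; c·n₁/n = 894·1747/4283 = 364.6551
Stratum 2 (2015–2019): n₁ = 1419, n₀ = 1727, n = 3146; a·n₀/n = 782·1727/3146 = 429.2797; c·n₁/n = 642·1419/3146 = 289.5734
RR_MH = (611.6479 + 429.2797) / (364.6551 + 289.5734) = 1040.9276 / 654.2286 = 1.59108

1.59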